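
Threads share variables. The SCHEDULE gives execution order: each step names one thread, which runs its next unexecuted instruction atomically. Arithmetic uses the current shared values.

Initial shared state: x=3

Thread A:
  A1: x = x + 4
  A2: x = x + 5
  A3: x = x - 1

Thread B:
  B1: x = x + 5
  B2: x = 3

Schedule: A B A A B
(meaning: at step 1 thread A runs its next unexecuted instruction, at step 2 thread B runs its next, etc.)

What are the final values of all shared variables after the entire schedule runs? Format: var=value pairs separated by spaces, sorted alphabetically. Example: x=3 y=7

Step 1: thread A executes A1 (x = x + 4). Shared: x=7. PCs: A@1 B@0
Step 2: thread B executes B1 (x = x + 5). Shared: x=12. PCs: A@1 B@1
Step 3: thread A executes A2 (x = x + 5). Shared: x=17. PCs: A@2 B@1
Step 4: thread A executes A3 (x = x - 1). Shared: x=16. PCs: A@3 B@1
Step 5: thread B executes B2 (x = 3). Shared: x=3. PCs: A@3 B@2

Answer: x=3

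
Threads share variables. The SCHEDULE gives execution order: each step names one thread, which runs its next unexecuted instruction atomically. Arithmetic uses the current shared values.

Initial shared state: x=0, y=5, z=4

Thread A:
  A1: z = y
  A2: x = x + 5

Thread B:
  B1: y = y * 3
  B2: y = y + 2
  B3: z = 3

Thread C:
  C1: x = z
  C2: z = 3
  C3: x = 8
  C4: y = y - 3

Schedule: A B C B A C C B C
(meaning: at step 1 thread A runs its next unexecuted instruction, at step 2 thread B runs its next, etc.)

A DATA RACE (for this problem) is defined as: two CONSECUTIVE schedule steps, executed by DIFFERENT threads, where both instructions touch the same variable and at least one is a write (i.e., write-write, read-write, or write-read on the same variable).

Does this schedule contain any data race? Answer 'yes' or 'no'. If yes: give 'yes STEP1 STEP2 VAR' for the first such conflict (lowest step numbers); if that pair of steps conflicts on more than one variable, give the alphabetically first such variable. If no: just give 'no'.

Answer: yes 1 2 y

Derivation:
Steps 1,2: A(z = y) vs B(y = y * 3). RACE on y (R-W).
Steps 2,3: B(r=y,w=y) vs C(r=z,w=x). No conflict.
Steps 3,4: C(r=z,w=x) vs B(r=y,w=y). No conflict.
Steps 4,5: B(r=y,w=y) vs A(r=x,w=x). No conflict.
Steps 5,6: A(r=x,w=x) vs C(r=-,w=z). No conflict.
Steps 6,7: same thread (C). No race.
Steps 7,8: C(r=-,w=x) vs B(r=-,w=z). No conflict.
Steps 8,9: B(r=-,w=z) vs C(r=y,w=y). No conflict.
First conflict at steps 1,2.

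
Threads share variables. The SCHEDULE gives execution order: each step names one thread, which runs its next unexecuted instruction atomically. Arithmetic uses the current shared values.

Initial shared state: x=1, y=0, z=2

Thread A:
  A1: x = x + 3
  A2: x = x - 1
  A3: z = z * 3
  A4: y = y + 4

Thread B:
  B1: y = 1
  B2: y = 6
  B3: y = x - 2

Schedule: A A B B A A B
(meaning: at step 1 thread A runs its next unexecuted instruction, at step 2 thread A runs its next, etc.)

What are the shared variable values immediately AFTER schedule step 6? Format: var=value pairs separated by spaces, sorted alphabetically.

Answer: x=3 y=10 z=6

Derivation:
Step 1: thread A executes A1 (x = x + 3). Shared: x=4 y=0 z=2. PCs: A@1 B@0
Step 2: thread A executes A2 (x = x - 1). Shared: x=3 y=0 z=2. PCs: A@2 B@0
Step 3: thread B executes B1 (y = 1). Shared: x=3 y=1 z=2. PCs: A@2 B@1
Step 4: thread B executes B2 (y = 6). Shared: x=3 y=6 z=2. PCs: A@2 B@2
Step 5: thread A executes A3 (z = z * 3). Shared: x=3 y=6 z=6. PCs: A@3 B@2
Step 6: thread A executes A4 (y = y + 4). Shared: x=3 y=10 z=6. PCs: A@4 B@2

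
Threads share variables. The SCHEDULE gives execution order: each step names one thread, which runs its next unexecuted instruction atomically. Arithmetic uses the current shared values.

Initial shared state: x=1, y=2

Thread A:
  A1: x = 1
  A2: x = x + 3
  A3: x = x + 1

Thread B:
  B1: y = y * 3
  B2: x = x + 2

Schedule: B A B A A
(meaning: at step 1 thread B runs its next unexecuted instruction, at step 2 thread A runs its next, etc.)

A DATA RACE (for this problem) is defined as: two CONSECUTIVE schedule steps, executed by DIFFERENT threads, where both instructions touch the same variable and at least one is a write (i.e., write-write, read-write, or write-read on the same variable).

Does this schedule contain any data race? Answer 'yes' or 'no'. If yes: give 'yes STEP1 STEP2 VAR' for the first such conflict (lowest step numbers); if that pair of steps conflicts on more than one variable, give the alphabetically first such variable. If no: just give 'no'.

Answer: yes 2 3 x

Derivation:
Steps 1,2: B(r=y,w=y) vs A(r=-,w=x). No conflict.
Steps 2,3: A(x = 1) vs B(x = x + 2). RACE on x (W-W).
Steps 3,4: B(x = x + 2) vs A(x = x + 3). RACE on x (W-W).
Steps 4,5: same thread (A). No race.
First conflict at steps 2,3.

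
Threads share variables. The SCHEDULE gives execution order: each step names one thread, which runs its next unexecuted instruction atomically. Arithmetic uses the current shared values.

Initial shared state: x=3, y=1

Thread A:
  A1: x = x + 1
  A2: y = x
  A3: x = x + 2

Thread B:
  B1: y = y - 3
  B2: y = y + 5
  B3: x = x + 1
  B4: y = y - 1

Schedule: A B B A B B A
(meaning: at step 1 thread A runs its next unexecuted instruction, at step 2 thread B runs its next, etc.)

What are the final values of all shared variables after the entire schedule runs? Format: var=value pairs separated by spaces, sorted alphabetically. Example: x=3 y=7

Answer: x=7 y=3

Derivation:
Step 1: thread A executes A1 (x = x + 1). Shared: x=4 y=1. PCs: A@1 B@0
Step 2: thread B executes B1 (y = y - 3). Shared: x=4 y=-2. PCs: A@1 B@1
Step 3: thread B executes B2 (y = y + 5). Shared: x=4 y=3. PCs: A@1 B@2
Step 4: thread A executes A2 (y = x). Shared: x=4 y=4. PCs: A@2 B@2
Step 5: thread B executes B3 (x = x + 1). Shared: x=5 y=4. PCs: A@2 B@3
Step 6: thread B executes B4 (y = y - 1). Shared: x=5 y=3. PCs: A@2 B@4
Step 7: thread A executes A3 (x = x + 2). Shared: x=7 y=3. PCs: A@3 B@4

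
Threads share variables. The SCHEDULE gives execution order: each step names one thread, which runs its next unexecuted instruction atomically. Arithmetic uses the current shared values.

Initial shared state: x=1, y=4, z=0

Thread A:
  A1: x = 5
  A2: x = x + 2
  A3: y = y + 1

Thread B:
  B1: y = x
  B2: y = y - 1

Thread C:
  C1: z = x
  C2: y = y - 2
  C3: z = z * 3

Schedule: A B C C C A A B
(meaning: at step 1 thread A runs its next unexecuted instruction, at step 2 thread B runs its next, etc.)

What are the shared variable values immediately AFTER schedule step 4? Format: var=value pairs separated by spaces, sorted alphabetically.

Answer: x=5 y=3 z=5

Derivation:
Step 1: thread A executes A1 (x = 5). Shared: x=5 y=4 z=0. PCs: A@1 B@0 C@0
Step 2: thread B executes B1 (y = x). Shared: x=5 y=5 z=0. PCs: A@1 B@1 C@0
Step 3: thread C executes C1 (z = x). Shared: x=5 y=5 z=5. PCs: A@1 B@1 C@1
Step 4: thread C executes C2 (y = y - 2). Shared: x=5 y=3 z=5. PCs: A@1 B@1 C@2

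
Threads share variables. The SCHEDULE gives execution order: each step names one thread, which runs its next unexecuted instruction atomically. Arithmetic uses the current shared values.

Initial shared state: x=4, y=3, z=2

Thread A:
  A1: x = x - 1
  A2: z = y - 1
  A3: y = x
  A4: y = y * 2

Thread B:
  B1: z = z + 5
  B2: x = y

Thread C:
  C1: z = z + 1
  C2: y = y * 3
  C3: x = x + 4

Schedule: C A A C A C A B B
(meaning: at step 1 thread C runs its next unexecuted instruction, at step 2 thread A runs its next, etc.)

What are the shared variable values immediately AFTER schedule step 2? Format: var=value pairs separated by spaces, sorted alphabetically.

Answer: x=3 y=3 z=3

Derivation:
Step 1: thread C executes C1 (z = z + 1). Shared: x=4 y=3 z=3. PCs: A@0 B@0 C@1
Step 2: thread A executes A1 (x = x - 1). Shared: x=3 y=3 z=3. PCs: A@1 B@0 C@1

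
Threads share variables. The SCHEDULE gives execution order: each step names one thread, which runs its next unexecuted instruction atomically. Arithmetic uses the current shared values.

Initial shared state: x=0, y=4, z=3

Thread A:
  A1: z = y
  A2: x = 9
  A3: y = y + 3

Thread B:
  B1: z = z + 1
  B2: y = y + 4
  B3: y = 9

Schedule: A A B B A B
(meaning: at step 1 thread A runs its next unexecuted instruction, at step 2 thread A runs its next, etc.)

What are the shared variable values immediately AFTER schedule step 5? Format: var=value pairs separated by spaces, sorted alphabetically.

Answer: x=9 y=11 z=5

Derivation:
Step 1: thread A executes A1 (z = y). Shared: x=0 y=4 z=4. PCs: A@1 B@0
Step 2: thread A executes A2 (x = 9). Shared: x=9 y=4 z=4. PCs: A@2 B@0
Step 3: thread B executes B1 (z = z + 1). Shared: x=9 y=4 z=5. PCs: A@2 B@1
Step 4: thread B executes B2 (y = y + 4). Shared: x=9 y=8 z=5. PCs: A@2 B@2
Step 5: thread A executes A3 (y = y + 3). Shared: x=9 y=11 z=5. PCs: A@3 B@2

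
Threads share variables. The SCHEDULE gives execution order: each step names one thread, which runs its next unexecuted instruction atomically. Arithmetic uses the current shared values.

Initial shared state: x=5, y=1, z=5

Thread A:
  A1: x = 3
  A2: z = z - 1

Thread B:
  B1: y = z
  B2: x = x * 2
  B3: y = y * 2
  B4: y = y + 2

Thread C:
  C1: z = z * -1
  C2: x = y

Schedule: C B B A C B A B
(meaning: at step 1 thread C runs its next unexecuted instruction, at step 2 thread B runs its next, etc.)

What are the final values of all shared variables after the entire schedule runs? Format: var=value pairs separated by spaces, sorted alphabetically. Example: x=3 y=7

Answer: x=-5 y=-8 z=-6

Derivation:
Step 1: thread C executes C1 (z = z * -1). Shared: x=5 y=1 z=-5. PCs: A@0 B@0 C@1
Step 2: thread B executes B1 (y = z). Shared: x=5 y=-5 z=-5. PCs: A@0 B@1 C@1
Step 3: thread B executes B2 (x = x * 2). Shared: x=10 y=-5 z=-5. PCs: A@0 B@2 C@1
Step 4: thread A executes A1 (x = 3). Shared: x=3 y=-5 z=-5. PCs: A@1 B@2 C@1
Step 5: thread C executes C2 (x = y). Shared: x=-5 y=-5 z=-5. PCs: A@1 B@2 C@2
Step 6: thread B executes B3 (y = y * 2). Shared: x=-5 y=-10 z=-5. PCs: A@1 B@3 C@2
Step 7: thread A executes A2 (z = z - 1). Shared: x=-5 y=-10 z=-6. PCs: A@2 B@3 C@2
Step 8: thread B executes B4 (y = y + 2). Shared: x=-5 y=-8 z=-6. PCs: A@2 B@4 C@2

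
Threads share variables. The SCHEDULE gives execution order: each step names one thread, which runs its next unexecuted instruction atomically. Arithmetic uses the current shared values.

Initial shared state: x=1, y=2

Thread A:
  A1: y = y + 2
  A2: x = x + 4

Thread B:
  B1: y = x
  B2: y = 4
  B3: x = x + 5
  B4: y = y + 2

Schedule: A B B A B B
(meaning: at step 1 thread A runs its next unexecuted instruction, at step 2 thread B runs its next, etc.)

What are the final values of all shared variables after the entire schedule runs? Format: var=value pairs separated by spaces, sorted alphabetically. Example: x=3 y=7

Step 1: thread A executes A1 (y = y + 2). Shared: x=1 y=4. PCs: A@1 B@0
Step 2: thread B executes B1 (y = x). Shared: x=1 y=1. PCs: A@1 B@1
Step 3: thread B executes B2 (y = 4). Shared: x=1 y=4. PCs: A@1 B@2
Step 4: thread A executes A2 (x = x + 4). Shared: x=5 y=4. PCs: A@2 B@2
Step 5: thread B executes B3 (x = x + 5). Shared: x=10 y=4. PCs: A@2 B@3
Step 6: thread B executes B4 (y = y + 2). Shared: x=10 y=6. PCs: A@2 B@4

Answer: x=10 y=6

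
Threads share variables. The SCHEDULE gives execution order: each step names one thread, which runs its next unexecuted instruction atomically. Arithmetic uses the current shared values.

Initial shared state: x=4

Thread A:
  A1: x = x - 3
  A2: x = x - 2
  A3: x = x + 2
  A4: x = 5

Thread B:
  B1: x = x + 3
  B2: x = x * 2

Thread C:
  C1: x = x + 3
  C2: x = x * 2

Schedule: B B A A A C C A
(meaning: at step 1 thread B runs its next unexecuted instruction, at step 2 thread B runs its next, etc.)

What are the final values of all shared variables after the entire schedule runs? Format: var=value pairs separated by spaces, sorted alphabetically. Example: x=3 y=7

Answer: x=5

Derivation:
Step 1: thread B executes B1 (x = x + 3). Shared: x=7. PCs: A@0 B@1 C@0
Step 2: thread B executes B2 (x = x * 2). Shared: x=14. PCs: A@0 B@2 C@0
Step 3: thread A executes A1 (x = x - 3). Shared: x=11. PCs: A@1 B@2 C@0
Step 4: thread A executes A2 (x = x - 2). Shared: x=9. PCs: A@2 B@2 C@0
Step 5: thread A executes A3 (x = x + 2). Shared: x=11. PCs: A@3 B@2 C@0
Step 6: thread C executes C1 (x = x + 3). Shared: x=14. PCs: A@3 B@2 C@1
Step 7: thread C executes C2 (x = x * 2). Shared: x=28. PCs: A@3 B@2 C@2
Step 8: thread A executes A4 (x = 5). Shared: x=5. PCs: A@4 B@2 C@2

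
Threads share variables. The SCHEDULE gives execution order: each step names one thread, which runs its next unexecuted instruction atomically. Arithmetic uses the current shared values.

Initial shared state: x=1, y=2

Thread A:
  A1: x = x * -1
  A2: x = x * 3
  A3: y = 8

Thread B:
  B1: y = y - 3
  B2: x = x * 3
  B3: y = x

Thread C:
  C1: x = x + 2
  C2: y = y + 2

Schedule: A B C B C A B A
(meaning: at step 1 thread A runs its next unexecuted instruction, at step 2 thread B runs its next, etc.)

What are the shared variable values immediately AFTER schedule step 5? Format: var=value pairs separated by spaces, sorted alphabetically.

Step 1: thread A executes A1 (x = x * -1). Shared: x=-1 y=2. PCs: A@1 B@0 C@0
Step 2: thread B executes B1 (y = y - 3). Shared: x=-1 y=-1. PCs: A@1 B@1 C@0
Step 3: thread C executes C1 (x = x + 2). Shared: x=1 y=-1. PCs: A@1 B@1 C@1
Step 4: thread B executes B2 (x = x * 3). Shared: x=3 y=-1. PCs: A@1 B@2 C@1
Step 5: thread C executes C2 (y = y + 2). Shared: x=3 y=1. PCs: A@1 B@2 C@2

Answer: x=3 y=1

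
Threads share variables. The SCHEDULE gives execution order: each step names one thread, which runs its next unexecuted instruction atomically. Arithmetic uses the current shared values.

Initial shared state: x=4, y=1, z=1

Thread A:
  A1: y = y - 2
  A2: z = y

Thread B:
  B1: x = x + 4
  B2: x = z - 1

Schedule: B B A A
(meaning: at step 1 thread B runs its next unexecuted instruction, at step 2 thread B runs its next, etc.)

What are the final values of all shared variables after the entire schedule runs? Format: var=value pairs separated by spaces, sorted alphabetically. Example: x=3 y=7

Answer: x=0 y=-1 z=-1

Derivation:
Step 1: thread B executes B1 (x = x + 4). Shared: x=8 y=1 z=1. PCs: A@0 B@1
Step 2: thread B executes B2 (x = z - 1). Shared: x=0 y=1 z=1. PCs: A@0 B@2
Step 3: thread A executes A1 (y = y - 2). Shared: x=0 y=-1 z=1. PCs: A@1 B@2
Step 4: thread A executes A2 (z = y). Shared: x=0 y=-1 z=-1. PCs: A@2 B@2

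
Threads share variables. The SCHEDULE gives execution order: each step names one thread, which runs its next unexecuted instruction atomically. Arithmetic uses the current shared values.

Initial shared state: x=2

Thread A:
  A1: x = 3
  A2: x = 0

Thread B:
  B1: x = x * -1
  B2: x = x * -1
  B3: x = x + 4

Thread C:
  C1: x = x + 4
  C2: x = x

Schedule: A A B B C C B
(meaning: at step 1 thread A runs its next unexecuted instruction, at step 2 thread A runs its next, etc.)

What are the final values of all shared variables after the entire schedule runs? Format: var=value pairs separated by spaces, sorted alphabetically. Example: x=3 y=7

Answer: x=8

Derivation:
Step 1: thread A executes A1 (x = 3). Shared: x=3. PCs: A@1 B@0 C@0
Step 2: thread A executes A2 (x = 0). Shared: x=0. PCs: A@2 B@0 C@0
Step 3: thread B executes B1 (x = x * -1). Shared: x=0. PCs: A@2 B@1 C@0
Step 4: thread B executes B2 (x = x * -1). Shared: x=0. PCs: A@2 B@2 C@0
Step 5: thread C executes C1 (x = x + 4). Shared: x=4. PCs: A@2 B@2 C@1
Step 6: thread C executes C2 (x = x). Shared: x=4. PCs: A@2 B@2 C@2
Step 7: thread B executes B3 (x = x + 4). Shared: x=8. PCs: A@2 B@3 C@2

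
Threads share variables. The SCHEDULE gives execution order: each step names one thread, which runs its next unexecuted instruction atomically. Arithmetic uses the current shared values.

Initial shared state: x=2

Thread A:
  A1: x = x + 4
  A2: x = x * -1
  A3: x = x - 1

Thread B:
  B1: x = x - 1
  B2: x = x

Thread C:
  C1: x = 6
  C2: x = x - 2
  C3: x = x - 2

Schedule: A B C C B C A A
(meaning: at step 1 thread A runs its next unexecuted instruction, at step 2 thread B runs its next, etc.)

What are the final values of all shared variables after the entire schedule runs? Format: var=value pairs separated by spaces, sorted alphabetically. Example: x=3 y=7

Answer: x=-3

Derivation:
Step 1: thread A executes A1 (x = x + 4). Shared: x=6. PCs: A@1 B@0 C@0
Step 2: thread B executes B1 (x = x - 1). Shared: x=5. PCs: A@1 B@1 C@0
Step 3: thread C executes C1 (x = 6). Shared: x=6. PCs: A@1 B@1 C@1
Step 4: thread C executes C2 (x = x - 2). Shared: x=4. PCs: A@1 B@1 C@2
Step 5: thread B executes B2 (x = x). Shared: x=4. PCs: A@1 B@2 C@2
Step 6: thread C executes C3 (x = x - 2). Shared: x=2. PCs: A@1 B@2 C@3
Step 7: thread A executes A2 (x = x * -1). Shared: x=-2. PCs: A@2 B@2 C@3
Step 8: thread A executes A3 (x = x - 1). Shared: x=-3. PCs: A@3 B@2 C@3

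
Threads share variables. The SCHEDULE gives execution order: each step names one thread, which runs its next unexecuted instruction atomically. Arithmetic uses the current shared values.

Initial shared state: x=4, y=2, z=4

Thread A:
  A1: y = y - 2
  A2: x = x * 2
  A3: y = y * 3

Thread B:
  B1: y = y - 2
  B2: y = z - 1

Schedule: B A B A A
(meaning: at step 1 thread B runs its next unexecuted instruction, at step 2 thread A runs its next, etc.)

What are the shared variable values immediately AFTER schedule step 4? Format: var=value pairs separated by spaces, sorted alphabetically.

Step 1: thread B executes B1 (y = y - 2). Shared: x=4 y=0 z=4. PCs: A@0 B@1
Step 2: thread A executes A1 (y = y - 2). Shared: x=4 y=-2 z=4. PCs: A@1 B@1
Step 3: thread B executes B2 (y = z - 1). Shared: x=4 y=3 z=4. PCs: A@1 B@2
Step 4: thread A executes A2 (x = x * 2). Shared: x=8 y=3 z=4. PCs: A@2 B@2

Answer: x=8 y=3 z=4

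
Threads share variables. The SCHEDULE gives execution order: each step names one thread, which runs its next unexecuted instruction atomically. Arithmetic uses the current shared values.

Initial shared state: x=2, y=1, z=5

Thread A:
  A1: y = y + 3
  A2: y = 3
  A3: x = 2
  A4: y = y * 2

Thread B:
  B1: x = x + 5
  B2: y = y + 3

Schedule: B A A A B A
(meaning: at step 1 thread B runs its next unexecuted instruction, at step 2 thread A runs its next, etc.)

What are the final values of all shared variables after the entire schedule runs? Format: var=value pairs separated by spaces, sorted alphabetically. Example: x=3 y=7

Answer: x=2 y=12 z=5

Derivation:
Step 1: thread B executes B1 (x = x + 5). Shared: x=7 y=1 z=5. PCs: A@0 B@1
Step 2: thread A executes A1 (y = y + 3). Shared: x=7 y=4 z=5. PCs: A@1 B@1
Step 3: thread A executes A2 (y = 3). Shared: x=7 y=3 z=5. PCs: A@2 B@1
Step 4: thread A executes A3 (x = 2). Shared: x=2 y=3 z=5. PCs: A@3 B@1
Step 5: thread B executes B2 (y = y + 3). Shared: x=2 y=6 z=5. PCs: A@3 B@2
Step 6: thread A executes A4 (y = y * 2). Shared: x=2 y=12 z=5. PCs: A@4 B@2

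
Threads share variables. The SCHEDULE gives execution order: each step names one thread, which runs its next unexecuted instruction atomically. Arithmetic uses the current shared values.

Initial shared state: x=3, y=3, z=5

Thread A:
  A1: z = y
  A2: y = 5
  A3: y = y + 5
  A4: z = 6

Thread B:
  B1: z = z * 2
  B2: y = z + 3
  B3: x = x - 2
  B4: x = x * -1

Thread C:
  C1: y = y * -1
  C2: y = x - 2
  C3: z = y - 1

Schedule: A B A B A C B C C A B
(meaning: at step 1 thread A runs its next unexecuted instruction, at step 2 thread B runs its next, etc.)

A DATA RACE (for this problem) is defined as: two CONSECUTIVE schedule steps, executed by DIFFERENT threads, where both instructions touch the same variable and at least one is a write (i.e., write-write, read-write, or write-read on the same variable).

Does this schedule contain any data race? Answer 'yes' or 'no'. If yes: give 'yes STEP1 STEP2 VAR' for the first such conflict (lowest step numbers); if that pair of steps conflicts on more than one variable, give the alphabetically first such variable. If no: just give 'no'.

Steps 1,2: A(z = y) vs B(z = z * 2). RACE on z (W-W).
Steps 2,3: B(r=z,w=z) vs A(r=-,w=y). No conflict.
Steps 3,4: A(y = 5) vs B(y = z + 3). RACE on y (W-W).
Steps 4,5: B(y = z + 3) vs A(y = y + 5). RACE on y (W-W).
Steps 5,6: A(y = y + 5) vs C(y = y * -1). RACE on y (W-W).
Steps 6,7: C(r=y,w=y) vs B(r=x,w=x). No conflict.
Steps 7,8: B(x = x - 2) vs C(y = x - 2). RACE on x (W-R).
Steps 8,9: same thread (C). No race.
Steps 9,10: C(z = y - 1) vs A(z = 6). RACE on z (W-W).
Steps 10,11: A(r=-,w=z) vs B(r=x,w=x). No conflict.
First conflict at steps 1,2.

Answer: yes 1 2 z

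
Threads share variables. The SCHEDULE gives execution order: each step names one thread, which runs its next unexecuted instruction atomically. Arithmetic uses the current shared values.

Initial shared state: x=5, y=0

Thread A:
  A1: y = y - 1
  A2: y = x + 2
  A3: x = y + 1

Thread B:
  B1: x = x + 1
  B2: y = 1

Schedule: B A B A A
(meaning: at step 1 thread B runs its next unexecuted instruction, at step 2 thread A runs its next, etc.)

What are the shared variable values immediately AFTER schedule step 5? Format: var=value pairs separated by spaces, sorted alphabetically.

Answer: x=9 y=8

Derivation:
Step 1: thread B executes B1 (x = x + 1). Shared: x=6 y=0. PCs: A@0 B@1
Step 2: thread A executes A1 (y = y - 1). Shared: x=6 y=-1. PCs: A@1 B@1
Step 3: thread B executes B2 (y = 1). Shared: x=6 y=1. PCs: A@1 B@2
Step 4: thread A executes A2 (y = x + 2). Shared: x=6 y=8. PCs: A@2 B@2
Step 5: thread A executes A3 (x = y + 1). Shared: x=9 y=8. PCs: A@3 B@2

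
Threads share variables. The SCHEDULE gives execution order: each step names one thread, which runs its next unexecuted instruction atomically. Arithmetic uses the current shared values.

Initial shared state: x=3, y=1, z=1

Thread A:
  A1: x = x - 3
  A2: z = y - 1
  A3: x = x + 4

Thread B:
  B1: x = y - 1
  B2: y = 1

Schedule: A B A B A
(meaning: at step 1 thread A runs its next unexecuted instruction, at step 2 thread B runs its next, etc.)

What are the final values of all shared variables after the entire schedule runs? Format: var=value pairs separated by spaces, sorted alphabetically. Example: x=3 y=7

Answer: x=4 y=1 z=0

Derivation:
Step 1: thread A executes A1 (x = x - 3). Shared: x=0 y=1 z=1. PCs: A@1 B@0
Step 2: thread B executes B1 (x = y - 1). Shared: x=0 y=1 z=1. PCs: A@1 B@1
Step 3: thread A executes A2 (z = y - 1). Shared: x=0 y=1 z=0. PCs: A@2 B@1
Step 4: thread B executes B2 (y = 1). Shared: x=0 y=1 z=0. PCs: A@2 B@2
Step 5: thread A executes A3 (x = x + 4). Shared: x=4 y=1 z=0. PCs: A@3 B@2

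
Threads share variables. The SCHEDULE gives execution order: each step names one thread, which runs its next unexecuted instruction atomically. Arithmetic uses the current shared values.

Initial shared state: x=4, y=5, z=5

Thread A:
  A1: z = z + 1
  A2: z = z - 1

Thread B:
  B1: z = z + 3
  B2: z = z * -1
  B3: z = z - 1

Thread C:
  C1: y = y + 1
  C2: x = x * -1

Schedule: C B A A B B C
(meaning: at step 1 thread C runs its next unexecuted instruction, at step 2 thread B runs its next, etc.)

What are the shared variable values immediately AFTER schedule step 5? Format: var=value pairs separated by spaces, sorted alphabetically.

Step 1: thread C executes C1 (y = y + 1). Shared: x=4 y=6 z=5. PCs: A@0 B@0 C@1
Step 2: thread B executes B1 (z = z + 3). Shared: x=4 y=6 z=8. PCs: A@0 B@1 C@1
Step 3: thread A executes A1 (z = z + 1). Shared: x=4 y=6 z=9. PCs: A@1 B@1 C@1
Step 4: thread A executes A2 (z = z - 1). Shared: x=4 y=6 z=8. PCs: A@2 B@1 C@1
Step 5: thread B executes B2 (z = z * -1). Shared: x=4 y=6 z=-8. PCs: A@2 B@2 C@1

Answer: x=4 y=6 z=-8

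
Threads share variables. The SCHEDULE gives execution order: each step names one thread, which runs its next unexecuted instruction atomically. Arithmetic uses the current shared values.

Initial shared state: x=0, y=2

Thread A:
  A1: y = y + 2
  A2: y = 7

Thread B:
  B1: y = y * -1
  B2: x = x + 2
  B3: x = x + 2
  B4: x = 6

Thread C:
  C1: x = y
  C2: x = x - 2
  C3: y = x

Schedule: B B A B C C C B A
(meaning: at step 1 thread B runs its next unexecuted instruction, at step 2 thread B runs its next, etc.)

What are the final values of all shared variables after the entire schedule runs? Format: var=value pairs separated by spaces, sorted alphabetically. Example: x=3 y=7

Answer: x=6 y=7

Derivation:
Step 1: thread B executes B1 (y = y * -1). Shared: x=0 y=-2. PCs: A@0 B@1 C@0
Step 2: thread B executes B2 (x = x + 2). Shared: x=2 y=-2. PCs: A@0 B@2 C@0
Step 3: thread A executes A1 (y = y + 2). Shared: x=2 y=0. PCs: A@1 B@2 C@0
Step 4: thread B executes B3 (x = x + 2). Shared: x=4 y=0. PCs: A@1 B@3 C@0
Step 5: thread C executes C1 (x = y). Shared: x=0 y=0. PCs: A@1 B@3 C@1
Step 6: thread C executes C2 (x = x - 2). Shared: x=-2 y=0. PCs: A@1 B@3 C@2
Step 7: thread C executes C3 (y = x). Shared: x=-2 y=-2. PCs: A@1 B@3 C@3
Step 8: thread B executes B4 (x = 6). Shared: x=6 y=-2. PCs: A@1 B@4 C@3
Step 9: thread A executes A2 (y = 7). Shared: x=6 y=7. PCs: A@2 B@4 C@3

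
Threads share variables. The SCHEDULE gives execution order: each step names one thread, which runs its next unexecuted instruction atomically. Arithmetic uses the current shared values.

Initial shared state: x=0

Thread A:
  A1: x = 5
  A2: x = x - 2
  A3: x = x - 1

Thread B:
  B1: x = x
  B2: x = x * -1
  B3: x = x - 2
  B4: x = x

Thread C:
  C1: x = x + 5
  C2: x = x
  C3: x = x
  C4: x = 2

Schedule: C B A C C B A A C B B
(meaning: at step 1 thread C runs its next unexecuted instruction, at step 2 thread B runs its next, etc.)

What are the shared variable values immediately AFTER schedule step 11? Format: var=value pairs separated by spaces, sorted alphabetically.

Answer: x=0

Derivation:
Step 1: thread C executes C1 (x = x + 5). Shared: x=5. PCs: A@0 B@0 C@1
Step 2: thread B executes B1 (x = x). Shared: x=5. PCs: A@0 B@1 C@1
Step 3: thread A executes A1 (x = 5). Shared: x=5. PCs: A@1 B@1 C@1
Step 4: thread C executes C2 (x = x). Shared: x=5. PCs: A@1 B@1 C@2
Step 5: thread C executes C3 (x = x). Shared: x=5. PCs: A@1 B@1 C@3
Step 6: thread B executes B2 (x = x * -1). Shared: x=-5. PCs: A@1 B@2 C@3
Step 7: thread A executes A2 (x = x - 2). Shared: x=-7. PCs: A@2 B@2 C@3
Step 8: thread A executes A3 (x = x - 1). Shared: x=-8. PCs: A@3 B@2 C@3
Step 9: thread C executes C4 (x = 2). Shared: x=2. PCs: A@3 B@2 C@4
Step 10: thread B executes B3 (x = x - 2). Shared: x=0. PCs: A@3 B@3 C@4
Step 11: thread B executes B4 (x = x). Shared: x=0. PCs: A@3 B@4 C@4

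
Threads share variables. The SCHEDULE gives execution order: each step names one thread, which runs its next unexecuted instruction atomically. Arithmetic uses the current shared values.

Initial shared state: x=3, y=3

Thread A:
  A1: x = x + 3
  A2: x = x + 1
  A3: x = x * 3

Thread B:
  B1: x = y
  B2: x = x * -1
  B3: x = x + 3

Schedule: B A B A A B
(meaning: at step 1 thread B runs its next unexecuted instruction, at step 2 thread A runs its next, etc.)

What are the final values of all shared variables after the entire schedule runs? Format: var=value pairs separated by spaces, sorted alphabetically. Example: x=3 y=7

Step 1: thread B executes B1 (x = y). Shared: x=3 y=3. PCs: A@0 B@1
Step 2: thread A executes A1 (x = x + 3). Shared: x=6 y=3. PCs: A@1 B@1
Step 3: thread B executes B2 (x = x * -1). Shared: x=-6 y=3. PCs: A@1 B@2
Step 4: thread A executes A2 (x = x + 1). Shared: x=-5 y=3. PCs: A@2 B@2
Step 5: thread A executes A3 (x = x * 3). Shared: x=-15 y=3. PCs: A@3 B@2
Step 6: thread B executes B3 (x = x + 3). Shared: x=-12 y=3. PCs: A@3 B@3

Answer: x=-12 y=3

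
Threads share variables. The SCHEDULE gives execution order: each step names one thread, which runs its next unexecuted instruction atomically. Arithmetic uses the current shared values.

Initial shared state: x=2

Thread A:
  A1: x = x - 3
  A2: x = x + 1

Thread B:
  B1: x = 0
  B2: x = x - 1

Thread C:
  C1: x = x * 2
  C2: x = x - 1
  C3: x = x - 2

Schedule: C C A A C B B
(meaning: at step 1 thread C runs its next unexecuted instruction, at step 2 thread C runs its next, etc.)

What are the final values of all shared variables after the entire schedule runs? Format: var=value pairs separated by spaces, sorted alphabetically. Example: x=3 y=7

Answer: x=-1

Derivation:
Step 1: thread C executes C1 (x = x * 2). Shared: x=4. PCs: A@0 B@0 C@1
Step 2: thread C executes C2 (x = x - 1). Shared: x=3. PCs: A@0 B@0 C@2
Step 3: thread A executes A1 (x = x - 3). Shared: x=0. PCs: A@1 B@0 C@2
Step 4: thread A executes A2 (x = x + 1). Shared: x=1. PCs: A@2 B@0 C@2
Step 5: thread C executes C3 (x = x - 2). Shared: x=-1. PCs: A@2 B@0 C@3
Step 6: thread B executes B1 (x = 0). Shared: x=0. PCs: A@2 B@1 C@3
Step 7: thread B executes B2 (x = x - 1). Shared: x=-1. PCs: A@2 B@2 C@3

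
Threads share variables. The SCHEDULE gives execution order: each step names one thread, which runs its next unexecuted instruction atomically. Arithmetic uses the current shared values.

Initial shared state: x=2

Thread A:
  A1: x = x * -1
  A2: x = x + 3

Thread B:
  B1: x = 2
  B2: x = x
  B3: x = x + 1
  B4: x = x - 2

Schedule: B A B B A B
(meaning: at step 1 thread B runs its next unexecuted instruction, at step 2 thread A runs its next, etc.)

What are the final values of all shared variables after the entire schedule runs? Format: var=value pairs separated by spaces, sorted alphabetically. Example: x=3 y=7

Step 1: thread B executes B1 (x = 2). Shared: x=2. PCs: A@0 B@1
Step 2: thread A executes A1 (x = x * -1). Shared: x=-2. PCs: A@1 B@1
Step 3: thread B executes B2 (x = x). Shared: x=-2. PCs: A@1 B@2
Step 4: thread B executes B3 (x = x + 1). Shared: x=-1. PCs: A@1 B@3
Step 5: thread A executes A2 (x = x + 3). Shared: x=2. PCs: A@2 B@3
Step 6: thread B executes B4 (x = x - 2). Shared: x=0. PCs: A@2 B@4

Answer: x=0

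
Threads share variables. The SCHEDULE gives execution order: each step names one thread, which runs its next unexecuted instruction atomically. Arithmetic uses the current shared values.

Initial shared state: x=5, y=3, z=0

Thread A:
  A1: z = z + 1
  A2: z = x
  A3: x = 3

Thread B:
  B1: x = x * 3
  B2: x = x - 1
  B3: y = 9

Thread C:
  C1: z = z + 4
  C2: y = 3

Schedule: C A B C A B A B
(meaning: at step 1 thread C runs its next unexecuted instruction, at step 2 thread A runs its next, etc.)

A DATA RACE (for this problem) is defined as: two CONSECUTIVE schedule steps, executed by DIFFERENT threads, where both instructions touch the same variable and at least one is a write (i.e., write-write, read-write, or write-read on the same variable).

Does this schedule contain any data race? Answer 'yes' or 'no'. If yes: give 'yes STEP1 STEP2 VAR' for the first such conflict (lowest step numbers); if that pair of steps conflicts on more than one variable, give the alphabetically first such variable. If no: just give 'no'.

Answer: yes 1 2 z

Derivation:
Steps 1,2: C(z = z + 4) vs A(z = z + 1). RACE on z (W-W).
Steps 2,3: A(r=z,w=z) vs B(r=x,w=x). No conflict.
Steps 3,4: B(r=x,w=x) vs C(r=-,w=y). No conflict.
Steps 4,5: C(r=-,w=y) vs A(r=x,w=z). No conflict.
Steps 5,6: A(z = x) vs B(x = x - 1). RACE on x (R-W).
Steps 6,7: B(x = x - 1) vs A(x = 3). RACE on x (W-W).
Steps 7,8: A(r=-,w=x) vs B(r=-,w=y). No conflict.
First conflict at steps 1,2.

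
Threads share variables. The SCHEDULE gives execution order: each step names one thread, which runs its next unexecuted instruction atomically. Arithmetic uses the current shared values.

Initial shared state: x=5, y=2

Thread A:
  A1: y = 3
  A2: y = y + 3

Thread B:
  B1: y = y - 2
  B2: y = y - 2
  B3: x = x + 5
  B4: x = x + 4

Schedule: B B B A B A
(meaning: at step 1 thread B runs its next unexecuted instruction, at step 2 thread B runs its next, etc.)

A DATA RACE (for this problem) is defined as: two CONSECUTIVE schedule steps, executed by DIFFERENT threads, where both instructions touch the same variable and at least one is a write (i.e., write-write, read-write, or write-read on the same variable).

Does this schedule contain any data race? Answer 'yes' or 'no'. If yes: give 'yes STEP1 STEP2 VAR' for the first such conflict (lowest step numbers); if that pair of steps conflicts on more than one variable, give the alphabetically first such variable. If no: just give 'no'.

Steps 1,2: same thread (B). No race.
Steps 2,3: same thread (B). No race.
Steps 3,4: B(r=x,w=x) vs A(r=-,w=y). No conflict.
Steps 4,5: A(r=-,w=y) vs B(r=x,w=x). No conflict.
Steps 5,6: B(r=x,w=x) vs A(r=y,w=y). No conflict.

Answer: no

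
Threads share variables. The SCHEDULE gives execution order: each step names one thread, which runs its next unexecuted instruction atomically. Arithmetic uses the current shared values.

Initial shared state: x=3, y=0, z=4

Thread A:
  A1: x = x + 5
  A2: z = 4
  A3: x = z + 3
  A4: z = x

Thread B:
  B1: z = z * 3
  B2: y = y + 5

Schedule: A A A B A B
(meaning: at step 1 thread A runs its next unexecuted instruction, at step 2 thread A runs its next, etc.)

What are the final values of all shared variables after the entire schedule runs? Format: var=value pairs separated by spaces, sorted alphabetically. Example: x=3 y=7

Step 1: thread A executes A1 (x = x + 5). Shared: x=8 y=0 z=4. PCs: A@1 B@0
Step 2: thread A executes A2 (z = 4). Shared: x=8 y=0 z=4. PCs: A@2 B@0
Step 3: thread A executes A3 (x = z + 3). Shared: x=7 y=0 z=4. PCs: A@3 B@0
Step 4: thread B executes B1 (z = z * 3). Shared: x=7 y=0 z=12. PCs: A@3 B@1
Step 5: thread A executes A4 (z = x). Shared: x=7 y=0 z=7. PCs: A@4 B@1
Step 6: thread B executes B2 (y = y + 5). Shared: x=7 y=5 z=7. PCs: A@4 B@2

Answer: x=7 y=5 z=7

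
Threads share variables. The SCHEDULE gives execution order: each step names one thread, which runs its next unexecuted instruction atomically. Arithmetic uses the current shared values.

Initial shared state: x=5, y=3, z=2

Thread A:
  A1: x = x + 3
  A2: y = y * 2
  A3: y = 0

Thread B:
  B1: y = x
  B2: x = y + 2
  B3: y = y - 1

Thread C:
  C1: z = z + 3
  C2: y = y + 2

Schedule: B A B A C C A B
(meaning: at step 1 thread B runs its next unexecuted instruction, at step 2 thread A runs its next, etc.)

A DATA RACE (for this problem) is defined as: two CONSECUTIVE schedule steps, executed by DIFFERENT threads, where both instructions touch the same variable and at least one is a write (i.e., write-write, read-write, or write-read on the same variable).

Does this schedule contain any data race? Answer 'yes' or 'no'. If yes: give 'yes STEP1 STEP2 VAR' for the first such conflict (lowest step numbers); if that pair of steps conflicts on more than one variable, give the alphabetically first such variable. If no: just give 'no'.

Steps 1,2: B(y = x) vs A(x = x + 3). RACE on x (R-W).
Steps 2,3: A(x = x + 3) vs B(x = y + 2). RACE on x (W-W).
Steps 3,4: B(x = y + 2) vs A(y = y * 2). RACE on y (R-W).
Steps 4,5: A(r=y,w=y) vs C(r=z,w=z). No conflict.
Steps 5,6: same thread (C). No race.
Steps 6,7: C(y = y + 2) vs A(y = 0). RACE on y (W-W).
Steps 7,8: A(y = 0) vs B(y = y - 1). RACE on y (W-W).
First conflict at steps 1,2.

Answer: yes 1 2 x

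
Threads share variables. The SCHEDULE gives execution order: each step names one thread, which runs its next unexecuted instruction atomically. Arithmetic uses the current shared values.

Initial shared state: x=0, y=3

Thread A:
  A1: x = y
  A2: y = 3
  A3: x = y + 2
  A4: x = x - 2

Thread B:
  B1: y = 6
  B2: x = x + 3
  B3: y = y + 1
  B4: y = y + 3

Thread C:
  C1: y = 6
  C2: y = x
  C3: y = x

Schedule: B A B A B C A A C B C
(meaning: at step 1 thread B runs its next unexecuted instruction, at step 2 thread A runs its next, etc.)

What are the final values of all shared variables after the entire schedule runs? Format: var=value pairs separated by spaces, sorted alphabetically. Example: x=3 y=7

Step 1: thread B executes B1 (y = 6). Shared: x=0 y=6. PCs: A@0 B@1 C@0
Step 2: thread A executes A1 (x = y). Shared: x=6 y=6. PCs: A@1 B@1 C@0
Step 3: thread B executes B2 (x = x + 3). Shared: x=9 y=6. PCs: A@1 B@2 C@0
Step 4: thread A executes A2 (y = 3). Shared: x=9 y=3. PCs: A@2 B@2 C@0
Step 5: thread B executes B3 (y = y + 1). Shared: x=9 y=4. PCs: A@2 B@3 C@0
Step 6: thread C executes C1 (y = 6). Shared: x=9 y=6. PCs: A@2 B@3 C@1
Step 7: thread A executes A3 (x = y + 2). Shared: x=8 y=6. PCs: A@3 B@3 C@1
Step 8: thread A executes A4 (x = x - 2). Shared: x=6 y=6. PCs: A@4 B@3 C@1
Step 9: thread C executes C2 (y = x). Shared: x=6 y=6. PCs: A@4 B@3 C@2
Step 10: thread B executes B4 (y = y + 3). Shared: x=6 y=9. PCs: A@4 B@4 C@2
Step 11: thread C executes C3 (y = x). Shared: x=6 y=6. PCs: A@4 B@4 C@3

Answer: x=6 y=6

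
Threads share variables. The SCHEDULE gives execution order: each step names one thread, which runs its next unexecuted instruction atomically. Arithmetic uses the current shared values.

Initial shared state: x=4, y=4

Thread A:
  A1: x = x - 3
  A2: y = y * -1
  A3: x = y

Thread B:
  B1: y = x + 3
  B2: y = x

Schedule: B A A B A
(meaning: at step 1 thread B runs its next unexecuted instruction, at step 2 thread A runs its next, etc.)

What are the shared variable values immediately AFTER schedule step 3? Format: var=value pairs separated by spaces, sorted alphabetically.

Step 1: thread B executes B1 (y = x + 3). Shared: x=4 y=7. PCs: A@0 B@1
Step 2: thread A executes A1 (x = x - 3). Shared: x=1 y=7. PCs: A@1 B@1
Step 3: thread A executes A2 (y = y * -1). Shared: x=1 y=-7. PCs: A@2 B@1

Answer: x=1 y=-7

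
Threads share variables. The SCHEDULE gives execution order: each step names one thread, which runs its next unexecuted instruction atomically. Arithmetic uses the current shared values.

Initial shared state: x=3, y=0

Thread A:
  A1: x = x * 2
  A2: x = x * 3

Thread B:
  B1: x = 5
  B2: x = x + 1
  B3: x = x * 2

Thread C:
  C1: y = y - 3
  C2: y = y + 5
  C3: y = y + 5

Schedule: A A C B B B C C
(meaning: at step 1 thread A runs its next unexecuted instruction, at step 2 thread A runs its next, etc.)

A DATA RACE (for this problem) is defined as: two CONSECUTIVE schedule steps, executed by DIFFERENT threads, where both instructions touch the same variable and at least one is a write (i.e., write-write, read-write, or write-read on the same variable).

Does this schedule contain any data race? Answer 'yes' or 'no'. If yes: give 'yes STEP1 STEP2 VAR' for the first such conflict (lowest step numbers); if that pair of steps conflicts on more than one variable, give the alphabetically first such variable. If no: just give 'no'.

Steps 1,2: same thread (A). No race.
Steps 2,3: A(r=x,w=x) vs C(r=y,w=y). No conflict.
Steps 3,4: C(r=y,w=y) vs B(r=-,w=x). No conflict.
Steps 4,5: same thread (B). No race.
Steps 5,6: same thread (B). No race.
Steps 6,7: B(r=x,w=x) vs C(r=y,w=y). No conflict.
Steps 7,8: same thread (C). No race.

Answer: no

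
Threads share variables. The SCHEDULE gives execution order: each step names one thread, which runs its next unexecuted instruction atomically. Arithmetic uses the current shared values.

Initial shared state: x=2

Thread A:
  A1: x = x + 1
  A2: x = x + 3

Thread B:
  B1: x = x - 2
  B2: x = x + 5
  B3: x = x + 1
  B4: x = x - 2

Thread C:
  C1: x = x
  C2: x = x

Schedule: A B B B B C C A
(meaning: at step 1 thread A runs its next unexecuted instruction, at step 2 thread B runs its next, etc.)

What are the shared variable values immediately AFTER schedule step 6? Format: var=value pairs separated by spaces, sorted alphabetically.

Step 1: thread A executes A1 (x = x + 1). Shared: x=3. PCs: A@1 B@0 C@0
Step 2: thread B executes B1 (x = x - 2). Shared: x=1. PCs: A@1 B@1 C@0
Step 3: thread B executes B2 (x = x + 5). Shared: x=6. PCs: A@1 B@2 C@0
Step 4: thread B executes B3 (x = x + 1). Shared: x=7. PCs: A@1 B@3 C@0
Step 5: thread B executes B4 (x = x - 2). Shared: x=5. PCs: A@1 B@4 C@0
Step 6: thread C executes C1 (x = x). Shared: x=5. PCs: A@1 B@4 C@1

Answer: x=5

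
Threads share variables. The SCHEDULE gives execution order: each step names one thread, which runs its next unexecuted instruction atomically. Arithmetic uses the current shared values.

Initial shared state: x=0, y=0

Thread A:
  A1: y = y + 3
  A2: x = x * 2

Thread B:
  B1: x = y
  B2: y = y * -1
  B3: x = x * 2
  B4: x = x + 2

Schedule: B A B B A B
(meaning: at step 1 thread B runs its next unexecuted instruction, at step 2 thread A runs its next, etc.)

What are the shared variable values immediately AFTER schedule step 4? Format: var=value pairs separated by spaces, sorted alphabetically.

Step 1: thread B executes B1 (x = y). Shared: x=0 y=0. PCs: A@0 B@1
Step 2: thread A executes A1 (y = y + 3). Shared: x=0 y=3. PCs: A@1 B@1
Step 3: thread B executes B2 (y = y * -1). Shared: x=0 y=-3. PCs: A@1 B@2
Step 4: thread B executes B3 (x = x * 2). Shared: x=0 y=-3. PCs: A@1 B@3

Answer: x=0 y=-3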